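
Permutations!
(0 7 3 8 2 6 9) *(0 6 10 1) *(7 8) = (0 8 2 10 1)(3 7)(6 9) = [8, 0, 10, 7, 4, 5, 9, 3, 2, 6, 1]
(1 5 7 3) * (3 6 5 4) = (1 4 3)(5 7 6) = [0, 4, 2, 1, 3, 7, 5, 6]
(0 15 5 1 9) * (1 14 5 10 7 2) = [15, 9, 1, 3, 4, 14, 6, 2, 8, 0, 7, 11, 12, 13, 5, 10] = (0 15 10 7 2 1 9)(5 14)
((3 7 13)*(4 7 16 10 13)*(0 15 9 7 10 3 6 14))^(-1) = (0 14 6 13 10 4 7 9 15)(3 16)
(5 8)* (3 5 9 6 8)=(3 5)(6 8 9)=[0, 1, 2, 5, 4, 3, 8, 7, 9, 6]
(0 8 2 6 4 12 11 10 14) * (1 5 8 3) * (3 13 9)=(0 13 9 3 1 5 8 2 6 4 12 11 10 14)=[13, 5, 6, 1, 12, 8, 4, 7, 2, 3, 14, 10, 11, 9, 0]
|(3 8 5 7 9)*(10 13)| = 10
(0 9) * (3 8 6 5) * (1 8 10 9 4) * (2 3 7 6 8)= [4, 2, 3, 10, 1, 7, 5, 6, 8, 0, 9]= (0 4 1 2 3 10 9)(5 7 6)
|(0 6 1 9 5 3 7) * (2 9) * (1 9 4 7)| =|(0 6 9 5 3 1 2 4 7)| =9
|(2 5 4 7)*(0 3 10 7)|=|(0 3 10 7 2 5 4)|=7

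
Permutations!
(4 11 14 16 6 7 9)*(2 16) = (2 16 6 7 9 4 11 14) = [0, 1, 16, 3, 11, 5, 7, 9, 8, 4, 10, 14, 12, 13, 2, 15, 6]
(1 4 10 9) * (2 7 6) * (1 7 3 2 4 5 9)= (1 5 9 7 6 4 10)(2 3)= [0, 5, 3, 2, 10, 9, 4, 6, 8, 7, 1]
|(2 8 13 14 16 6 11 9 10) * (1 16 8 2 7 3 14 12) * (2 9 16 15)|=33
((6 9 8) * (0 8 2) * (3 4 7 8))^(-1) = (0 2 9 6 8 7 4 3)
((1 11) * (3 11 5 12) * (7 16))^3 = (1 3 5 11 12)(7 16) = ((1 5 12 3 11)(7 16))^3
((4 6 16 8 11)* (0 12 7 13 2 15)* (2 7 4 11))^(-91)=((0 12 4 6 16 8 2 15)(7 13))^(-91)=(0 8 4 15 16 12 2 6)(7 13)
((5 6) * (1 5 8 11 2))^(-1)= (1 2 11 8 6 5)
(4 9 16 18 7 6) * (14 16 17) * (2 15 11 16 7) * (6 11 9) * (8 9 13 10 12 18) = (2 15 13 10 12 18)(4 6)(7 11 16 8 9 17 14) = [0, 1, 15, 3, 6, 5, 4, 11, 9, 17, 12, 16, 18, 10, 7, 13, 8, 14, 2]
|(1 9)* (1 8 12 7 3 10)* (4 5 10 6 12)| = 12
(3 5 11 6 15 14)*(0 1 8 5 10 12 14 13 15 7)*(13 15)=[1, 8, 2, 10, 4, 11, 7, 0, 5, 9, 12, 6, 14, 13, 3, 15]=(15)(0 1 8 5 11 6 7)(3 10 12 14)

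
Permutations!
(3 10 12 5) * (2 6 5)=(2 6 5 3 10 12)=[0, 1, 6, 10, 4, 3, 5, 7, 8, 9, 12, 11, 2]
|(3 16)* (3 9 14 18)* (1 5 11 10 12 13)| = |(1 5 11 10 12 13)(3 16 9 14 18)| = 30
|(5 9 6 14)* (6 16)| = 5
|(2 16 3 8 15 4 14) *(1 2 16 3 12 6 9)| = |(1 2 3 8 15 4 14 16 12 6 9)| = 11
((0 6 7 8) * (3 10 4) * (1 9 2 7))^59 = ((0 6 1 9 2 7 8)(3 10 4))^59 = (0 9 8 1 7 6 2)(3 4 10)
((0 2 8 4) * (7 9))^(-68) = (9)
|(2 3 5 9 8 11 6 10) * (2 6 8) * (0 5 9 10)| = 12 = |(0 5 10 6)(2 3 9)(8 11)|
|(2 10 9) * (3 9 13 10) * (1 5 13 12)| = |(1 5 13 10 12)(2 3 9)| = 15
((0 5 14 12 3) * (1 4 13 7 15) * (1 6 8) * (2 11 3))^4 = ((0 5 14 12 2 11 3)(1 4 13 7 15 6 8))^4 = (0 2 5 11 14 3 12)(1 15 4 6 13 8 7)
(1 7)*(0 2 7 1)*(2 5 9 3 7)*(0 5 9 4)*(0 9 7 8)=[7, 1, 2, 8, 9, 4, 6, 5, 0, 3]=(0 7 5 4 9 3 8)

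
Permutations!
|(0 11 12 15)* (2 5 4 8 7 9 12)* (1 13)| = |(0 11 2 5 4 8 7 9 12 15)(1 13)| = 10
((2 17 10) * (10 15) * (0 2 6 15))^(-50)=(0 2 17)(6 15 10)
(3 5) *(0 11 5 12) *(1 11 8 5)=(0 8 5 3 12)(1 11)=[8, 11, 2, 12, 4, 3, 6, 7, 5, 9, 10, 1, 0]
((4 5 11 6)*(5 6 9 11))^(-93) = ((4 6)(9 11))^(-93) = (4 6)(9 11)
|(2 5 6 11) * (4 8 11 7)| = 7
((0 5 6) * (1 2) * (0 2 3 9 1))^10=(0 6)(1 3 9)(2 5)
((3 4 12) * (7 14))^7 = ((3 4 12)(7 14))^7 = (3 4 12)(7 14)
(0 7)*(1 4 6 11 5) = (0 7)(1 4 6 11 5) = [7, 4, 2, 3, 6, 1, 11, 0, 8, 9, 10, 5]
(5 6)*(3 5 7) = (3 5 6 7) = [0, 1, 2, 5, 4, 6, 7, 3]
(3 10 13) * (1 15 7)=(1 15 7)(3 10 13)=[0, 15, 2, 10, 4, 5, 6, 1, 8, 9, 13, 11, 12, 3, 14, 7]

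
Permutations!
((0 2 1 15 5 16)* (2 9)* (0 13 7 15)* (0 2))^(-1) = ((0 9)(1 2)(5 16 13 7 15))^(-1) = (0 9)(1 2)(5 15 7 13 16)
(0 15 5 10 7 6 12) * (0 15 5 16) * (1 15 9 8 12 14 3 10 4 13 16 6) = (0 5 4 13 16)(1 15 6 14 3 10 7)(8 12 9) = [5, 15, 2, 10, 13, 4, 14, 1, 12, 8, 7, 11, 9, 16, 3, 6, 0]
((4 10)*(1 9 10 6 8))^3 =((1 9 10 4 6 8))^3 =(1 4)(6 9)(8 10)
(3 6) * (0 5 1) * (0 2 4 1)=(0 5)(1 2 4)(3 6)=[5, 2, 4, 6, 1, 0, 3]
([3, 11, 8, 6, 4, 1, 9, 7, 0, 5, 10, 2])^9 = (11)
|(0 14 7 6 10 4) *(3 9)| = 6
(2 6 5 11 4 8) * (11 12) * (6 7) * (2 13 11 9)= [0, 1, 7, 3, 8, 12, 5, 6, 13, 2, 10, 4, 9, 11]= (2 7 6 5 12 9)(4 8 13 11)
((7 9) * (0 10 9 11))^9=((0 10 9 7 11))^9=(0 11 7 9 10)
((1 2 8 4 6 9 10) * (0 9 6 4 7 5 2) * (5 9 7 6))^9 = ((0 7 9 10 1)(2 8 6 5))^9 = (0 1 10 9 7)(2 8 6 5)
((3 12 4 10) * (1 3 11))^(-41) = (1 3 12 4 10 11)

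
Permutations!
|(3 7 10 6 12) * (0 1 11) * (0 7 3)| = |(0 1 11 7 10 6 12)| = 7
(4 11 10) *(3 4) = [0, 1, 2, 4, 11, 5, 6, 7, 8, 9, 3, 10] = (3 4 11 10)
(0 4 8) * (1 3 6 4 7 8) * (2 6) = (0 7 8)(1 3 2 6 4) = [7, 3, 6, 2, 1, 5, 4, 8, 0]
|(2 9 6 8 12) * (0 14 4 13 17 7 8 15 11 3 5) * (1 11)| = 16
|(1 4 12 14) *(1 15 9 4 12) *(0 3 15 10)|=|(0 3 15 9 4 1 12 14 10)|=9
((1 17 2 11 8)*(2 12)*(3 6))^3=(1 2)(3 6)(8 12)(11 17)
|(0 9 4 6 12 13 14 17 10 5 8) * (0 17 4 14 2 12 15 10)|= |(0 9 14 4 6 15 10 5 8 17)(2 12 13)|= 30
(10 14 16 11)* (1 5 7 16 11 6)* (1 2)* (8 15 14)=(1 5 7 16 6 2)(8 15 14 11 10)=[0, 5, 1, 3, 4, 7, 2, 16, 15, 9, 8, 10, 12, 13, 11, 14, 6]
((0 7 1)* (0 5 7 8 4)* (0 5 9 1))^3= (0 5 8 7 4)(1 9)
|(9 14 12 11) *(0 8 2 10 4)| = 20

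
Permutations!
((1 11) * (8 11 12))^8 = (12)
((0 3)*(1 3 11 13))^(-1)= ((0 11 13 1 3))^(-1)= (0 3 1 13 11)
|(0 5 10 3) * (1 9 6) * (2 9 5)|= 8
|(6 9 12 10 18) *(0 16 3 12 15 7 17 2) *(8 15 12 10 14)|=|(0 16 3 10 18 6 9 12 14 8 15 7 17 2)|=14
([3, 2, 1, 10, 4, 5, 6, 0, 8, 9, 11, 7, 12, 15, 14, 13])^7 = [10, 2, 1, 11, 4, 5, 6, 3, 8, 9, 7, 0, 12, 15, 14, 13]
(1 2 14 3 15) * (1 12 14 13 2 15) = (1 15 12 14 3)(2 13) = [0, 15, 13, 1, 4, 5, 6, 7, 8, 9, 10, 11, 14, 2, 3, 12]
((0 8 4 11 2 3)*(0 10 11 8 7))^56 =((0 7)(2 3 10 11)(4 8))^56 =(11)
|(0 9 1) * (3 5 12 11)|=|(0 9 1)(3 5 12 11)|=12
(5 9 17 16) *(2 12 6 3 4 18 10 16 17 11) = (2 12 6 3 4 18 10 16 5 9 11) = [0, 1, 12, 4, 18, 9, 3, 7, 8, 11, 16, 2, 6, 13, 14, 15, 5, 17, 10]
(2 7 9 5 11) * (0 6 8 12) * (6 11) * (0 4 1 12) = [11, 12, 7, 3, 1, 6, 8, 9, 0, 5, 10, 2, 4] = (0 11 2 7 9 5 6 8)(1 12 4)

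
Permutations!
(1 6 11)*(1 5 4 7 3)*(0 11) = (0 11 5 4 7 3 1 6) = [11, 6, 2, 1, 7, 4, 0, 3, 8, 9, 10, 5]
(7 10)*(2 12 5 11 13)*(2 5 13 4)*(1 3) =(1 3)(2 12 13 5 11 4)(7 10) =[0, 3, 12, 1, 2, 11, 6, 10, 8, 9, 7, 4, 13, 5]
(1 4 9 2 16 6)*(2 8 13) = (1 4 9 8 13 2 16 6) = [0, 4, 16, 3, 9, 5, 1, 7, 13, 8, 10, 11, 12, 2, 14, 15, 6]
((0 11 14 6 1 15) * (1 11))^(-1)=((0 1 15)(6 11 14))^(-1)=(0 15 1)(6 14 11)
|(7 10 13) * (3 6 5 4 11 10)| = |(3 6 5 4 11 10 13 7)| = 8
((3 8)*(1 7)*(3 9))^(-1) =(1 7)(3 9 8)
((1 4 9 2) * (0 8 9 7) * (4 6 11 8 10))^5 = (0 10 4 7)(1 2 9 8 11 6)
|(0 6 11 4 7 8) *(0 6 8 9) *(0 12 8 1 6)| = |(0 1 6 11 4 7 9 12 8)| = 9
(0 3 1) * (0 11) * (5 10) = [3, 11, 2, 1, 4, 10, 6, 7, 8, 9, 5, 0] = (0 3 1 11)(5 10)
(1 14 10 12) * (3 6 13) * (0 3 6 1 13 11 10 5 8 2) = [3, 14, 0, 1, 4, 8, 11, 7, 2, 9, 12, 10, 13, 6, 5] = (0 3 1 14 5 8 2)(6 11 10 12 13)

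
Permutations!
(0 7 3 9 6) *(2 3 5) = [7, 1, 3, 9, 4, 2, 0, 5, 8, 6] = (0 7 5 2 3 9 6)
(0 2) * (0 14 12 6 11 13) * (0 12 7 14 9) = (0 2 9)(6 11 13 12)(7 14) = [2, 1, 9, 3, 4, 5, 11, 14, 8, 0, 10, 13, 6, 12, 7]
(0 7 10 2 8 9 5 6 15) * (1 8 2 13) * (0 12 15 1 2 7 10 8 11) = (0 10 13 2 7 8 9 5 6 1 11)(12 15) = [10, 11, 7, 3, 4, 6, 1, 8, 9, 5, 13, 0, 15, 2, 14, 12]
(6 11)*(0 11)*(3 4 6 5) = [11, 1, 2, 4, 6, 3, 0, 7, 8, 9, 10, 5] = (0 11 5 3 4 6)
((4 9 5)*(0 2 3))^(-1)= (0 3 2)(4 5 9)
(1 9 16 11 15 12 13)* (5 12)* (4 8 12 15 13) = (1 9 16 11 13)(4 8 12)(5 15) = [0, 9, 2, 3, 8, 15, 6, 7, 12, 16, 10, 13, 4, 1, 14, 5, 11]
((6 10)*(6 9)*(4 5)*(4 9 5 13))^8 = ((4 13)(5 9 6 10))^8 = (13)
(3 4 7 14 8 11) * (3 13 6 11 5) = (3 4 7 14 8 5)(6 11 13) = [0, 1, 2, 4, 7, 3, 11, 14, 5, 9, 10, 13, 12, 6, 8]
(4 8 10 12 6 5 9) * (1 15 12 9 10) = (1 15 12 6 5 10 9 4 8) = [0, 15, 2, 3, 8, 10, 5, 7, 1, 4, 9, 11, 6, 13, 14, 12]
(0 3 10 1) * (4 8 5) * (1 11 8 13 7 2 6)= (0 3 10 11 8 5 4 13 7 2 6 1)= [3, 0, 6, 10, 13, 4, 1, 2, 5, 9, 11, 8, 12, 7]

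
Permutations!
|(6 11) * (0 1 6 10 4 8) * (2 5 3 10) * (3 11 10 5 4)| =|(0 1 6 10 3 5 11 2 4 8)| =10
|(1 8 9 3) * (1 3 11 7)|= 5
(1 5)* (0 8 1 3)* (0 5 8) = (1 8)(3 5) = [0, 8, 2, 5, 4, 3, 6, 7, 1]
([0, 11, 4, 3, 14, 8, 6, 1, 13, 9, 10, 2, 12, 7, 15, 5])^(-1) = [0, 7, 11, 3, 2, 15, 6, 13, 5, 9, 10, 1, 12, 8, 4, 14]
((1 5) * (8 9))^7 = ((1 5)(8 9))^7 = (1 5)(8 9)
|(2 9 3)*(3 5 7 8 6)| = 7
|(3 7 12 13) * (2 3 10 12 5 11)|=15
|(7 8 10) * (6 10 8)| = 3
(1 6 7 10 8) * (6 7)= (1 7 10 8)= [0, 7, 2, 3, 4, 5, 6, 10, 1, 9, 8]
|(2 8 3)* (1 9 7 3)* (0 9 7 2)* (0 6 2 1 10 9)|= 8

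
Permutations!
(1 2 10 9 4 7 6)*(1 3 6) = (1 2 10 9 4 7)(3 6) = [0, 2, 10, 6, 7, 5, 3, 1, 8, 4, 9]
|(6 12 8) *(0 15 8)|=5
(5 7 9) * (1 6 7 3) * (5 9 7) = [0, 6, 2, 1, 4, 3, 5, 7, 8, 9] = (9)(1 6 5 3)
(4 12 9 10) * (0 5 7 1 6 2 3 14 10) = (0 5 7 1 6 2 3 14 10 4 12 9) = [5, 6, 3, 14, 12, 7, 2, 1, 8, 0, 4, 11, 9, 13, 10]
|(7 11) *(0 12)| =2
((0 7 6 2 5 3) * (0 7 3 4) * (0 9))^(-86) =(0 7 2 4)(3 6 5 9)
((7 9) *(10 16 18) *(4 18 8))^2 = ((4 18 10 16 8)(7 9))^2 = (4 10 8 18 16)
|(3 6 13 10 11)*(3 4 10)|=3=|(3 6 13)(4 10 11)|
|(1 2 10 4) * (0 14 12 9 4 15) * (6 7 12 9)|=24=|(0 14 9 4 1 2 10 15)(6 7 12)|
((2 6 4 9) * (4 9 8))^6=((2 6 9)(4 8))^6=(9)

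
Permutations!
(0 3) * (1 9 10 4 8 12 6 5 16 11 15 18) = (0 3)(1 9 10 4 8 12 6 5 16 11 15 18) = [3, 9, 2, 0, 8, 16, 5, 7, 12, 10, 4, 15, 6, 13, 14, 18, 11, 17, 1]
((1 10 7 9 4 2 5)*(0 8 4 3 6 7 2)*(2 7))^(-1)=((0 8 4)(1 10 7 9 3 6 2 5))^(-1)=(0 4 8)(1 5 2 6 3 9 7 10)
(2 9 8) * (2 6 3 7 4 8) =[0, 1, 9, 7, 8, 5, 3, 4, 6, 2] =(2 9)(3 7 4 8 6)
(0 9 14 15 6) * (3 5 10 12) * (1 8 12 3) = (0 9 14 15 6)(1 8 12)(3 5 10) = [9, 8, 2, 5, 4, 10, 0, 7, 12, 14, 3, 11, 1, 13, 15, 6]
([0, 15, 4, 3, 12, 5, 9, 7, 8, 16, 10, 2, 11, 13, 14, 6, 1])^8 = [0, 9, 2, 3, 4, 5, 1, 7, 8, 15, 10, 11, 12, 13, 14, 16, 6]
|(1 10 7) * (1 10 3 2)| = 6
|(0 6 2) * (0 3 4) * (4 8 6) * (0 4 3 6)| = 6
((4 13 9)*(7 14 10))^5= (4 9 13)(7 10 14)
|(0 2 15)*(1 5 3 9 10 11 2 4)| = |(0 4 1 5 3 9 10 11 2 15)| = 10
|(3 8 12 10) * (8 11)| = 5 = |(3 11 8 12 10)|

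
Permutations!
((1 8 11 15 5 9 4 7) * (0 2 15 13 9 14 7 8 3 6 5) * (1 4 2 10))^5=((0 10 1 3 6 5 14 7 4 8 11 13 9 2 15))^5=(0 5 11)(1 7 9)(2 3 4)(6 8 15)(10 14 13)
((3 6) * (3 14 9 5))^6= ((3 6 14 9 5))^6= (3 6 14 9 5)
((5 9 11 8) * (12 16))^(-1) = ((5 9 11 8)(12 16))^(-1) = (5 8 11 9)(12 16)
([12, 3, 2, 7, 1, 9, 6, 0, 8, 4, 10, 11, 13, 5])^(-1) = [7, 4, 2, 1, 9, 13, 6, 3, 8, 5, 10, 11, 0, 12]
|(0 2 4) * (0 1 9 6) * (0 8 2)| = |(1 9 6 8 2 4)| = 6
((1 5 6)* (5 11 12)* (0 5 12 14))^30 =((0 5 6 1 11 14))^30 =(14)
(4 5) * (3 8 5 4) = (3 8 5) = [0, 1, 2, 8, 4, 3, 6, 7, 5]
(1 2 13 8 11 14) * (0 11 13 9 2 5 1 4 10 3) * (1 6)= [11, 5, 9, 0, 10, 6, 1, 7, 13, 2, 3, 14, 12, 8, 4]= (0 11 14 4 10 3)(1 5 6)(2 9)(8 13)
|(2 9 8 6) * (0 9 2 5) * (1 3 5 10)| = 8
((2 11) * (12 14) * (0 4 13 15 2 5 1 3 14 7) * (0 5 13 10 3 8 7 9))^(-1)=(0 9 12 14 3 10 4)(1 5 7 8)(2 15 13 11)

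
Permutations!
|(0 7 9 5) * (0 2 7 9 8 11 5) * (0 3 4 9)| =|(2 7 8 11 5)(3 4 9)| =15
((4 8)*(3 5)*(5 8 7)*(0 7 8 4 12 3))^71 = (0 5 7)(3 12 8 4)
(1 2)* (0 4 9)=(0 4 9)(1 2)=[4, 2, 1, 3, 9, 5, 6, 7, 8, 0]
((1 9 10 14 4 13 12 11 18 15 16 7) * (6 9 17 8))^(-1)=(1 7 16 15 18 11 12 13 4 14 10 9 6 8 17)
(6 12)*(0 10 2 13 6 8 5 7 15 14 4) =(0 10 2 13 6 12 8 5 7 15 14 4) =[10, 1, 13, 3, 0, 7, 12, 15, 5, 9, 2, 11, 8, 6, 4, 14]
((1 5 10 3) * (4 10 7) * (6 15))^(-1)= ((1 5 7 4 10 3)(6 15))^(-1)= (1 3 10 4 7 5)(6 15)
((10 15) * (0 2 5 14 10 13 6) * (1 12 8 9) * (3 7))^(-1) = (0 6 13 15 10 14 5 2)(1 9 8 12)(3 7)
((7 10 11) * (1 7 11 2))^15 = (11)(1 2 10 7)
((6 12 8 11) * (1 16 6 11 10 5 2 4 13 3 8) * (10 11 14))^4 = ((1 16 6 12)(2 4 13 3 8 11 14 10 5))^4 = (16)(2 8 5 3 10 13 14 4 11)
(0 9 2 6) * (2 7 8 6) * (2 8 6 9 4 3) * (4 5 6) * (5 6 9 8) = [6, 1, 5, 2, 3, 9, 0, 4, 8, 7] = (0 6)(2 5 9 7 4 3)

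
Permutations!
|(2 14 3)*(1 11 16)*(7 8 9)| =|(1 11 16)(2 14 3)(7 8 9)| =3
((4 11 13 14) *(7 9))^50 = ((4 11 13 14)(7 9))^50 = (4 13)(11 14)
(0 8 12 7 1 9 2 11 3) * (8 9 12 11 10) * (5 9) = (0 5 9 2 10 8 11 3)(1 12 7) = [5, 12, 10, 0, 4, 9, 6, 1, 11, 2, 8, 3, 7]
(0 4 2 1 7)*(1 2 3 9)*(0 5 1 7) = (0 4 3 9 7 5 1) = [4, 0, 2, 9, 3, 1, 6, 5, 8, 7]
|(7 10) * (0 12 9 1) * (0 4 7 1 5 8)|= |(0 12 9 5 8)(1 4 7 10)|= 20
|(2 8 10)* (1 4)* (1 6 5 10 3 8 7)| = |(1 4 6 5 10 2 7)(3 8)| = 14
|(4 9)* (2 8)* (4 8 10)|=5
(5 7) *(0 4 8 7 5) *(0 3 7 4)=(3 7)(4 8)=[0, 1, 2, 7, 8, 5, 6, 3, 4]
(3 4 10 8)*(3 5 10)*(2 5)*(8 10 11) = (2 5 11 8)(3 4) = [0, 1, 5, 4, 3, 11, 6, 7, 2, 9, 10, 8]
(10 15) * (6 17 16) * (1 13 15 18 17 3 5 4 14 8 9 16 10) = (1 13 15)(3 5 4 14 8 9 16 6)(10 18 17) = [0, 13, 2, 5, 14, 4, 3, 7, 9, 16, 18, 11, 12, 15, 8, 1, 6, 10, 17]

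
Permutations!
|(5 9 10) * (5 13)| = 4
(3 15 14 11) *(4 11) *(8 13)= (3 15 14 4 11)(8 13)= [0, 1, 2, 15, 11, 5, 6, 7, 13, 9, 10, 3, 12, 8, 4, 14]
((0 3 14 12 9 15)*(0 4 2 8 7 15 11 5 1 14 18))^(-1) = ((0 3 18)(1 14 12 9 11 5)(2 8 7 15 4))^(-1) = (0 18 3)(1 5 11 9 12 14)(2 4 15 7 8)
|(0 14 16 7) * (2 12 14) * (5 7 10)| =8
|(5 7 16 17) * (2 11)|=|(2 11)(5 7 16 17)|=4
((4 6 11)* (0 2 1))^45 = (11)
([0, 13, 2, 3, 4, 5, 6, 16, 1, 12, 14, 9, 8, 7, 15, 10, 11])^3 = (1 16 12 13 11 8 7 9)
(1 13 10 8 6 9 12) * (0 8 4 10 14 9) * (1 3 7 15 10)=[8, 13, 2, 7, 1, 5, 0, 15, 6, 12, 4, 11, 3, 14, 9, 10]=(0 8 6)(1 13 14 9 12 3 7 15 10 4)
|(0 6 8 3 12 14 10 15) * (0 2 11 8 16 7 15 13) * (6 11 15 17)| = 8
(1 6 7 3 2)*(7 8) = (1 6 8 7 3 2) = [0, 6, 1, 2, 4, 5, 8, 3, 7]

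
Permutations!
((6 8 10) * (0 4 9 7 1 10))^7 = (0 8 6 10 1 7 9 4) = ((0 4 9 7 1 10 6 8))^7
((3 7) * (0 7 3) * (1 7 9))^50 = (0 1)(7 9)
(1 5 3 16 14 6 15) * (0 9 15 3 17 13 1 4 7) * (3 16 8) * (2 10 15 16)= [9, 5, 10, 8, 7, 17, 2, 0, 3, 16, 15, 11, 12, 1, 6, 4, 14, 13]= (0 9 16 14 6 2 10 15 4 7)(1 5 17 13)(3 8)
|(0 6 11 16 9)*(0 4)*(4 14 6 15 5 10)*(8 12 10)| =35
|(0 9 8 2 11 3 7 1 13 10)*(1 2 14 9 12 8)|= |(0 12 8 14 9 1 13 10)(2 11 3 7)|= 8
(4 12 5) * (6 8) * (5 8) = [0, 1, 2, 3, 12, 4, 5, 7, 6, 9, 10, 11, 8] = (4 12 8 6 5)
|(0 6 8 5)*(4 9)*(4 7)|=12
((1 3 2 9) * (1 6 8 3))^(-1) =(2 3 8 6 9)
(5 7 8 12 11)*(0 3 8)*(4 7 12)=[3, 1, 2, 8, 7, 12, 6, 0, 4, 9, 10, 5, 11]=(0 3 8 4 7)(5 12 11)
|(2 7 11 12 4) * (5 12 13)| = |(2 7 11 13 5 12 4)| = 7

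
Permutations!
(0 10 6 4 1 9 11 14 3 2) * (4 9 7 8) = (0 10 6 9 11 14 3 2)(1 7 8 4) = [10, 7, 0, 2, 1, 5, 9, 8, 4, 11, 6, 14, 12, 13, 3]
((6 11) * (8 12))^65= (6 11)(8 12)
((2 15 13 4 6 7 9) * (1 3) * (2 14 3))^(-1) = (1 3 14 9 7 6 4 13 15 2)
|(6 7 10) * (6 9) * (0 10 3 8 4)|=8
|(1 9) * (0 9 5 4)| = 5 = |(0 9 1 5 4)|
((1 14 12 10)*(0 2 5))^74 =(0 5 2)(1 12)(10 14)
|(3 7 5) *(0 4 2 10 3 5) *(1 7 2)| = |(0 4 1 7)(2 10 3)| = 12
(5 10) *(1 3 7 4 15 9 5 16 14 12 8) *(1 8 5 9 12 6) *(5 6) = (1 3 7 4 15 12 6)(5 10 16 14) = [0, 3, 2, 7, 15, 10, 1, 4, 8, 9, 16, 11, 6, 13, 5, 12, 14]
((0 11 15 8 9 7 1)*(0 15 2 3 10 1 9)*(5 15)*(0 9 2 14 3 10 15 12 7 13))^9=(0 11 14 3 15 8 9 13)(1 7)(2 5)(10 12)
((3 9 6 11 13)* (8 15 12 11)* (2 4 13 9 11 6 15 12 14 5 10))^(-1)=(2 10 5 14 15 9 11 3 13 4)(6 12 8)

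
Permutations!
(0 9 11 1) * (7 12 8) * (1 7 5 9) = [1, 0, 2, 3, 4, 9, 6, 12, 5, 11, 10, 7, 8] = (0 1)(5 9 11 7 12 8)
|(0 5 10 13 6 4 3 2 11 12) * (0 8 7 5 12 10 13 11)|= 10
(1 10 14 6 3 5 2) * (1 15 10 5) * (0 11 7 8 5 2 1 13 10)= [11, 2, 15, 13, 4, 1, 3, 8, 5, 9, 14, 7, 12, 10, 6, 0]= (0 11 7 8 5 1 2 15)(3 13 10 14 6)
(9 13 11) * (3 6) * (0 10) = (0 10)(3 6)(9 13 11) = [10, 1, 2, 6, 4, 5, 3, 7, 8, 13, 0, 9, 12, 11]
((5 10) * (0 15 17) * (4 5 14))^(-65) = (0 15 17)(4 14 10 5)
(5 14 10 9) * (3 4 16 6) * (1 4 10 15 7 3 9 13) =(1 4 16 6 9 5 14 15 7 3 10 13) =[0, 4, 2, 10, 16, 14, 9, 3, 8, 5, 13, 11, 12, 1, 15, 7, 6]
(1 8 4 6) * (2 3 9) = [0, 8, 3, 9, 6, 5, 1, 7, 4, 2] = (1 8 4 6)(2 3 9)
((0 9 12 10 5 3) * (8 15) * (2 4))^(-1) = ((0 9 12 10 5 3)(2 4)(8 15))^(-1) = (0 3 5 10 12 9)(2 4)(8 15)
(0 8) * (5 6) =(0 8)(5 6) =[8, 1, 2, 3, 4, 6, 5, 7, 0]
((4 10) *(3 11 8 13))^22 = ((3 11 8 13)(4 10))^22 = (3 8)(11 13)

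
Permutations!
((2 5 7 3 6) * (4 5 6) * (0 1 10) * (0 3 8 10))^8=(3 5 8)(4 7 10)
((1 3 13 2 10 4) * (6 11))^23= (1 4 10 2 13 3)(6 11)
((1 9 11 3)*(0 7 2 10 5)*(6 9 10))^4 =(0 9 10 2 3)(1 7 11 5 6)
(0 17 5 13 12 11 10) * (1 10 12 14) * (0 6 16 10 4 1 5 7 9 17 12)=[12, 4, 2, 3, 1, 13, 16, 9, 8, 17, 6, 0, 11, 14, 5, 15, 10, 7]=(0 12 11)(1 4)(5 13 14)(6 16 10)(7 9 17)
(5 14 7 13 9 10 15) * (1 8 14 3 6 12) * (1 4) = (1 8 14 7 13 9 10 15 5 3 6 12 4) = [0, 8, 2, 6, 1, 3, 12, 13, 14, 10, 15, 11, 4, 9, 7, 5]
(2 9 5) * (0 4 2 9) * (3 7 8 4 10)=(0 10 3 7 8 4 2)(5 9)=[10, 1, 0, 7, 2, 9, 6, 8, 4, 5, 3]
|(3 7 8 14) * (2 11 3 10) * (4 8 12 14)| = |(2 11 3 7 12 14 10)(4 8)| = 14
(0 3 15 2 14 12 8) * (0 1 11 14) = (0 3 15 2)(1 11 14 12 8) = [3, 11, 0, 15, 4, 5, 6, 7, 1, 9, 10, 14, 8, 13, 12, 2]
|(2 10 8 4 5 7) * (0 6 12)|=6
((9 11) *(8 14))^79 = ((8 14)(9 11))^79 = (8 14)(9 11)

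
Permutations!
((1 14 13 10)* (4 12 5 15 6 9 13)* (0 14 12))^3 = ((0 14 4)(1 12 5 15 6 9 13 10))^3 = (1 15 13 12 6 10 5 9)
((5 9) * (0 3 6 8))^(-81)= (0 8 6 3)(5 9)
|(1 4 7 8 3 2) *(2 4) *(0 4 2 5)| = 8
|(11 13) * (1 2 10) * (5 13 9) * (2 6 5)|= 8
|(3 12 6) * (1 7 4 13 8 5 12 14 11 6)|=28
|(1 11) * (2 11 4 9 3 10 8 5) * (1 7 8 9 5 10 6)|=|(1 4 5 2 11 7 8 10 9 3 6)|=11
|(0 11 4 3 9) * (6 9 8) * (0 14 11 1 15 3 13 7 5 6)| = |(0 1 15 3 8)(4 13 7 5 6 9 14 11)| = 40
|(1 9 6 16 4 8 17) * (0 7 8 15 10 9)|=|(0 7 8 17 1)(4 15 10 9 6 16)|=30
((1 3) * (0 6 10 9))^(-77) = (0 9 10 6)(1 3)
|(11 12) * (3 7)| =2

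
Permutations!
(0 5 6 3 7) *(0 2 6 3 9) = (0 5 3 7 2 6 9) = [5, 1, 6, 7, 4, 3, 9, 2, 8, 0]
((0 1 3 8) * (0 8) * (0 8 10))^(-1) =(0 10 8 3 1)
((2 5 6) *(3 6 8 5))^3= (5 8)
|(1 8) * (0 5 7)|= |(0 5 7)(1 8)|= 6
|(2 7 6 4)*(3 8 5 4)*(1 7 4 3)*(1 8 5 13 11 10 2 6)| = |(1 7)(2 4 6 8 13 11 10)(3 5)| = 14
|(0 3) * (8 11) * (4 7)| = |(0 3)(4 7)(8 11)| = 2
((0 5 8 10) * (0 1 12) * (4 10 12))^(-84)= (12)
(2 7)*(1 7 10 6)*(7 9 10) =(1 9 10 6)(2 7) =[0, 9, 7, 3, 4, 5, 1, 2, 8, 10, 6]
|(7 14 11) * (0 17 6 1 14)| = |(0 17 6 1 14 11 7)| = 7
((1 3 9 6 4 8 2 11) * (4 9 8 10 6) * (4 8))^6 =((1 3 4 10 6 9 8 2 11))^6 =(1 8 10)(2 6 3)(4 11 9)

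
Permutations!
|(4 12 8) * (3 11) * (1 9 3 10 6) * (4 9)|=9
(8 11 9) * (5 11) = [0, 1, 2, 3, 4, 11, 6, 7, 5, 8, 10, 9] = (5 11 9 8)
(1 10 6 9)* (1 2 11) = (1 10 6 9 2 11) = [0, 10, 11, 3, 4, 5, 9, 7, 8, 2, 6, 1]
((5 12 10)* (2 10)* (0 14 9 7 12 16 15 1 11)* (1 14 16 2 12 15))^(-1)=(0 11 1 16)(2 5 10)(7 9 14 15)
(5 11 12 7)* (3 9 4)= (3 9 4)(5 11 12 7)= [0, 1, 2, 9, 3, 11, 6, 5, 8, 4, 10, 12, 7]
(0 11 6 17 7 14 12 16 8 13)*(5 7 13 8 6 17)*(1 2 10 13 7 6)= (0 11 17 7 14 12 16 1 2 10 13)(5 6)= [11, 2, 10, 3, 4, 6, 5, 14, 8, 9, 13, 17, 16, 0, 12, 15, 1, 7]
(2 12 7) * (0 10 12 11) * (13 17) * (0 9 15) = [10, 1, 11, 3, 4, 5, 6, 2, 8, 15, 12, 9, 7, 17, 14, 0, 16, 13] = (0 10 12 7 2 11 9 15)(13 17)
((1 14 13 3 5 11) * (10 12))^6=(14)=((1 14 13 3 5 11)(10 12))^6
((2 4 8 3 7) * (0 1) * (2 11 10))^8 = ((0 1)(2 4 8 3 7 11 10))^8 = (2 4 8 3 7 11 10)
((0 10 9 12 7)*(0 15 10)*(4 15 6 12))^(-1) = ((4 15 10 9)(6 12 7))^(-1) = (4 9 10 15)(6 7 12)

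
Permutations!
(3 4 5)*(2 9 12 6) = (2 9 12 6)(3 4 5) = [0, 1, 9, 4, 5, 3, 2, 7, 8, 12, 10, 11, 6]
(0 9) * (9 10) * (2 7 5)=[10, 1, 7, 3, 4, 2, 6, 5, 8, 0, 9]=(0 10 9)(2 7 5)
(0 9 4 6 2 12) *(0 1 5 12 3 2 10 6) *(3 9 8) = (0 8 3 2 9 4)(1 5 12)(6 10) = [8, 5, 9, 2, 0, 12, 10, 7, 3, 4, 6, 11, 1]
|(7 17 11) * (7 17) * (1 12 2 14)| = |(1 12 2 14)(11 17)| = 4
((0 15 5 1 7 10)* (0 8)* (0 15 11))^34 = (1 15 10)(5 8 7)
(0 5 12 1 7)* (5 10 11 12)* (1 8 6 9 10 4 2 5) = (0 4 2 5 1 7)(6 9 10 11 12 8) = [4, 7, 5, 3, 2, 1, 9, 0, 6, 10, 11, 12, 8]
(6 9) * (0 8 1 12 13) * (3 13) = (0 8 1 12 3 13)(6 9) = [8, 12, 2, 13, 4, 5, 9, 7, 1, 6, 10, 11, 3, 0]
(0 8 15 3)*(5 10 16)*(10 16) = [8, 1, 2, 0, 4, 16, 6, 7, 15, 9, 10, 11, 12, 13, 14, 3, 5] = (0 8 15 3)(5 16)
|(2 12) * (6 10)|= 2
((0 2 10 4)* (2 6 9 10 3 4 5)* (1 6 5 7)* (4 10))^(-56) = (0 10 9 2 1)(3 6 5 7 4)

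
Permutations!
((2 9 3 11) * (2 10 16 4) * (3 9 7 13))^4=(2 11)(3 4)(7 10)(13 16)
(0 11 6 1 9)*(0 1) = (0 11 6)(1 9) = [11, 9, 2, 3, 4, 5, 0, 7, 8, 1, 10, 6]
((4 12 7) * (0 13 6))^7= ((0 13 6)(4 12 7))^7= (0 13 6)(4 12 7)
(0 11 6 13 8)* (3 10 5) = (0 11 6 13 8)(3 10 5) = [11, 1, 2, 10, 4, 3, 13, 7, 0, 9, 5, 6, 12, 8]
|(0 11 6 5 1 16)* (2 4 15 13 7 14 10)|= 42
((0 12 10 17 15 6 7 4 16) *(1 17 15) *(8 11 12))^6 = (17)(0 6 11 4 10)(7 12 16 15 8)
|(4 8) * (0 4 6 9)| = 5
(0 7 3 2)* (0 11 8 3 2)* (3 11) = (0 7 2 3)(8 11) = [7, 1, 3, 0, 4, 5, 6, 2, 11, 9, 10, 8]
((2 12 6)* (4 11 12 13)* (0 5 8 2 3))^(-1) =((0 5 8 2 13 4 11 12 6 3))^(-1) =(0 3 6 12 11 4 13 2 8 5)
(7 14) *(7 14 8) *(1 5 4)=(14)(1 5 4)(7 8)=[0, 5, 2, 3, 1, 4, 6, 8, 7, 9, 10, 11, 12, 13, 14]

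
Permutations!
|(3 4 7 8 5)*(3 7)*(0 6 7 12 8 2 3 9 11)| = 24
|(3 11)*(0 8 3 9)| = |(0 8 3 11 9)| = 5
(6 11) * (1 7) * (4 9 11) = [0, 7, 2, 3, 9, 5, 4, 1, 8, 11, 10, 6] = (1 7)(4 9 11 6)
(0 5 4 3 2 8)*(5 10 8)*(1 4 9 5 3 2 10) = (0 1 4 2 3 10 8)(5 9) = [1, 4, 3, 10, 2, 9, 6, 7, 0, 5, 8]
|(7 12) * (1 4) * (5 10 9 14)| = |(1 4)(5 10 9 14)(7 12)| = 4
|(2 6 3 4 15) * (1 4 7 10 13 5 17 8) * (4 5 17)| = |(1 5 4 15 2 6 3 7 10 13 17 8)| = 12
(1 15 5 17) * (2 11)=(1 15 5 17)(2 11)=[0, 15, 11, 3, 4, 17, 6, 7, 8, 9, 10, 2, 12, 13, 14, 5, 16, 1]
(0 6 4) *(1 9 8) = [6, 9, 2, 3, 0, 5, 4, 7, 1, 8] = (0 6 4)(1 9 8)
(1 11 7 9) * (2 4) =(1 11 7 9)(2 4) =[0, 11, 4, 3, 2, 5, 6, 9, 8, 1, 10, 7]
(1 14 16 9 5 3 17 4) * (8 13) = [0, 14, 2, 17, 1, 3, 6, 7, 13, 5, 10, 11, 12, 8, 16, 15, 9, 4] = (1 14 16 9 5 3 17 4)(8 13)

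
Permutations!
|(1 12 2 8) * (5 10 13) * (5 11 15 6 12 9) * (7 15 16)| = 13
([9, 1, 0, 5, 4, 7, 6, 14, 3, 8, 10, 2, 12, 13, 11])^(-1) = [2, 1, 11, 8, 4, 3, 6, 5, 9, 0, 10, 14, 12, 13, 7]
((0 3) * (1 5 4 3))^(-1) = ((0 1 5 4 3))^(-1) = (0 3 4 5 1)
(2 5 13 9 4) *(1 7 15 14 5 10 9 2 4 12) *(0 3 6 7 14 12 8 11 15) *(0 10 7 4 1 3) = (1 14 5 13 2 7 10 9 8 11 15 12 3 6 4) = [0, 14, 7, 6, 1, 13, 4, 10, 11, 8, 9, 15, 3, 2, 5, 12]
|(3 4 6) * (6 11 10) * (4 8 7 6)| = |(3 8 7 6)(4 11 10)| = 12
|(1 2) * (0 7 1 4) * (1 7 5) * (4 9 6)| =|(0 5 1 2 9 6 4)| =7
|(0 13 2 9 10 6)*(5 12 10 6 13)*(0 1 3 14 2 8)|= 6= |(0 5 12 10 13 8)(1 3 14 2 9 6)|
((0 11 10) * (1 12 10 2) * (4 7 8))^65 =(0 10 12 1 2 11)(4 8 7)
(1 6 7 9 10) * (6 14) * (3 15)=(1 14 6 7 9 10)(3 15)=[0, 14, 2, 15, 4, 5, 7, 9, 8, 10, 1, 11, 12, 13, 6, 3]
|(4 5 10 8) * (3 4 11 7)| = 7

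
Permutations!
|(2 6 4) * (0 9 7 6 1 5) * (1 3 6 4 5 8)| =|(0 9 7 4 2 3 6 5)(1 8)| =8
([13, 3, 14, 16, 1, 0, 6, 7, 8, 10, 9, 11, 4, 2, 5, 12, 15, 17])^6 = (17)(0 13 2 14 5)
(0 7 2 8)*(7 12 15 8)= (0 12 15 8)(2 7)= [12, 1, 7, 3, 4, 5, 6, 2, 0, 9, 10, 11, 15, 13, 14, 8]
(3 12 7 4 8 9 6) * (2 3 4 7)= (2 3 12)(4 8 9 6)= [0, 1, 3, 12, 8, 5, 4, 7, 9, 6, 10, 11, 2]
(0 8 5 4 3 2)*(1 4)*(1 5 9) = (0 8 9 1 4 3 2) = [8, 4, 0, 2, 3, 5, 6, 7, 9, 1]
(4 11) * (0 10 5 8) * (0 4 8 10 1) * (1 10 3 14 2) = (0 10 5 3 14 2 1)(4 11 8) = [10, 0, 1, 14, 11, 3, 6, 7, 4, 9, 5, 8, 12, 13, 2]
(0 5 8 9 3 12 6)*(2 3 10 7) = [5, 1, 3, 12, 4, 8, 0, 2, 9, 10, 7, 11, 6] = (0 5 8 9 10 7 2 3 12 6)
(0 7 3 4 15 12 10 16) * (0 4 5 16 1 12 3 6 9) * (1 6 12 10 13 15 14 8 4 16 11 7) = (16)(0 1 10 6 9)(3 5 11 7 12 13 15)(4 14 8) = [1, 10, 2, 5, 14, 11, 9, 12, 4, 0, 6, 7, 13, 15, 8, 3, 16]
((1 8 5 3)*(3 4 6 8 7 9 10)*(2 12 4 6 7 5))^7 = ((1 5 6 8 2 12 4 7 9 10 3))^7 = (1 7 8 3 4 6 10 12 5 9 2)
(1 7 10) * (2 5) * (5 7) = (1 5 2 7 10) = [0, 5, 7, 3, 4, 2, 6, 10, 8, 9, 1]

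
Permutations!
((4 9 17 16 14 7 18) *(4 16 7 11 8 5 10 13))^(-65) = (4 11 17 5 18 13 14 9 8 7 10 16)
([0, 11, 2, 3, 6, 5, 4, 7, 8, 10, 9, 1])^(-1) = [0, 11, 2, 3, 6, 5, 4, 7, 8, 10, 9, 1]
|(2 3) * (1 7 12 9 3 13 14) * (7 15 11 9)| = |(1 15 11 9 3 2 13 14)(7 12)| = 8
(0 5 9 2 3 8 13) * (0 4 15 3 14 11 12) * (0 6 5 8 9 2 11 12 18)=(0 8 13 4 15 3 9 11 18)(2 14 12 6 5)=[8, 1, 14, 9, 15, 2, 5, 7, 13, 11, 10, 18, 6, 4, 12, 3, 16, 17, 0]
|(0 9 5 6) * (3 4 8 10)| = |(0 9 5 6)(3 4 8 10)| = 4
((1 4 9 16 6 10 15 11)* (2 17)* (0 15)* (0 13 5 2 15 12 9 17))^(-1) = ((0 12 9 16 6 10 13 5 2)(1 4 17 15 11))^(-1) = (0 2 5 13 10 6 16 9 12)(1 11 15 17 4)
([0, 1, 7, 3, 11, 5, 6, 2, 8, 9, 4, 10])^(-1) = [0, 1, 7, 3, 10, 5, 6, 2, 8, 9, 11, 4]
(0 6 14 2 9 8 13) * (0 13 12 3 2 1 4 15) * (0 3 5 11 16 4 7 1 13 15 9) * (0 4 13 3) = (0 6 14 3 2 4 9 8 12 5 11 16 13 15)(1 7) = [6, 7, 4, 2, 9, 11, 14, 1, 12, 8, 10, 16, 5, 15, 3, 0, 13]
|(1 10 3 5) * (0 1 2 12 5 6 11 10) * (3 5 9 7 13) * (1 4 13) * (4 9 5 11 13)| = |(0 9 7 1)(2 12 5)(3 6 13)(10 11)| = 12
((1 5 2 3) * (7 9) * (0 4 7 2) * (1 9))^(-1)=(0 5 1 7 4)(2 9 3)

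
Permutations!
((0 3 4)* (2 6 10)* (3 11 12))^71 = (0 11 12 3 4)(2 10 6)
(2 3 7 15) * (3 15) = [0, 1, 15, 7, 4, 5, 6, 3, 8, 9, 10, 11, 12, 13, 14, 2] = (2 15)(3 7)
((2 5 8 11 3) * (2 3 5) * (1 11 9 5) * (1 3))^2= (1 3 11)(5 9 8)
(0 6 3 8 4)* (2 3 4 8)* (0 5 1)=(8)(0 6 4 5 1)(2 3)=[6, 0, 3, 2, 5, 1, 4, 7, 8]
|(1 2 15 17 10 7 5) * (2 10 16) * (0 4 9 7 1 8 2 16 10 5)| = 28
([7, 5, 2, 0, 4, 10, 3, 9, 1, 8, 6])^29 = (0 9 1 10 3 7 8 5 6)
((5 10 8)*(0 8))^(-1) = (0 10 5 8)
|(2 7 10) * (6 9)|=|(2 7 10)(6 9)|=6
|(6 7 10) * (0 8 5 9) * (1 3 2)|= |(0 8 5 9)(1 3 2)(6 7 10)|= 12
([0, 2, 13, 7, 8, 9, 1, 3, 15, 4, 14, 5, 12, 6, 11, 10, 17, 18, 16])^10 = (1 13)(2 6)(4 15 14 5)(8 10 11 9)(16 17 18)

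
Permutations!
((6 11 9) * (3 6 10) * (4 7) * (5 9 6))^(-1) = ((3 5 9 10)(4 7)(6 11))^(-1) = (3 10 9 5)(4 7)(6 11)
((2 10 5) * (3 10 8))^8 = ((2 8 3 10 5))^8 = (2 10 8 5 3)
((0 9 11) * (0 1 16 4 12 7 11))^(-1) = ((0 9)(1 16 4 12 7 11))^(-1) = (0 9)(1 11 7 12 4 16)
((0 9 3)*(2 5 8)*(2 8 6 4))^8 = ((0 9 3)(2 5 6 4))^8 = (0 3 9)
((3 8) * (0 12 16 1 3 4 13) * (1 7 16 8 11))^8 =(16)(0 4 12 13 8)(1 11 3)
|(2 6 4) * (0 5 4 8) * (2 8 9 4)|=|(0 5 2 6 9 4 8)|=7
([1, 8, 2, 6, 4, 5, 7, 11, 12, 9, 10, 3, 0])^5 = [1, 8, 2, 6, 4, 5, 7, 11, 12, 9, 10, 3, 0]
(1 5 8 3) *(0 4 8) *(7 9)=[4, 5, 2, 1, 8, 0, 6, 9, 3, 7]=(0 4 8 3 1 5)(7 9)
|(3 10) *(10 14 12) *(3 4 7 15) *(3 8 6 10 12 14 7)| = 7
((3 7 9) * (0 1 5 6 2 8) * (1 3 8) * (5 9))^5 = (0 2 3 1 7 9 5 8 6)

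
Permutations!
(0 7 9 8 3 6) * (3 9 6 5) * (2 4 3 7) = [2, 1, 4, 5, 3, 7, 0, 6, 9, 8] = (0 2 4 3 5 7 6)(8 9)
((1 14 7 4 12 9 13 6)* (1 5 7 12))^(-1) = ((1 14 12 9 13 6 5 7 4))^(-1) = (1 4 7 5 6 13 9 12 14)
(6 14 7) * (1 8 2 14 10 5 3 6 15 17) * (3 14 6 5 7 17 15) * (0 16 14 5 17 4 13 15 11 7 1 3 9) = (0 16 14 4 13 15 11 7 9)(1 8 2 6 10)(3 17) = [16, 8, 6, 17, 13, 5, 10, 9, 2, 0, 1, 7, 12, 15, 4, 11, 14, 3]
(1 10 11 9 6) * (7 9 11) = [0, 10, 2, 3, 4, 5, 1, 9, 8, 6, 7, 11] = (11)(1 10 7 9 6)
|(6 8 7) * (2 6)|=|(2 6 8 7)|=4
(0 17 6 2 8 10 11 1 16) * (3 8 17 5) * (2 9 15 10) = (0 5 3 8 2 17 6 9 15 10 11 1 16) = [5, 16, 17, 8, 4, 3, 9, 7, 2, 15, 11, 1, 12, 13, 14, 10, 0, 6]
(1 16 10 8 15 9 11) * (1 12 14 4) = (1 16 10 8 15 9 11 12 14 4) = [0, 16, 2, 3, 1, 5, 6, 7, 15, 11, 8, 12, 14, 13, 4, 9, 10]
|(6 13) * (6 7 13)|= |(7 13)|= 2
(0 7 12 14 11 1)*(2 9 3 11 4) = [7, 0, 9, 11, 2, 5, 6, 12, 8, 3, 10, 1, 14, 13, 4] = (0 7 12 14 4 2 9 3 11 1)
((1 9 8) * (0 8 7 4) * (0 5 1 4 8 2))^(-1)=(0 2)(1 5 4 8 7 9)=((0 2)(1 9 7 8 4 5))^(-1)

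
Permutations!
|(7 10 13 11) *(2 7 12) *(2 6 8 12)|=15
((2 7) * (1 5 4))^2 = (7)(1 4 5)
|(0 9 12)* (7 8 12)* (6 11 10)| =|(0 9 7 8 12)(6 11 10)| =15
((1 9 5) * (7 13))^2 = (13)(1 5 9)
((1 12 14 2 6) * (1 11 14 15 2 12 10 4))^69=(2 14)(6 12)(11 15)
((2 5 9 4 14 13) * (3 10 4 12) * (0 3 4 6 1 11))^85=(0 3 10 6 1 11)(2 5 9 12 4 14 13)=((0 3 10 6 1 11)(2 5 9 12 4 14 13))^85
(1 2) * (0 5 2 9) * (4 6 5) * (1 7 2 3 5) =(0 4 6 1 9)(2 7)(3 5) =[4, 9, 7, 5, 6, 3, 1, 2, 8, 0]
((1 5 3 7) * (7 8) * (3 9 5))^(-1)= ((1 3 8 7)(5 9))^(-1)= (1 7 8 3)(5 9)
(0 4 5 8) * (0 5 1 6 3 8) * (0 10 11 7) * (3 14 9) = (0 4 1 6 14 9 3 8 5 10 11 7) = [4, 6, 2, 8, 1, 10, 14, 0, 5, 3, 11, 7, 12, 13, 9]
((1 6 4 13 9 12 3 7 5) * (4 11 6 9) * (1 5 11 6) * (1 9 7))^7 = ((1 7 11 9 12 3)(4 13))^7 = (1 7 11 9 12 3)(4 13)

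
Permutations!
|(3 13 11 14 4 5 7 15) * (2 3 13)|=14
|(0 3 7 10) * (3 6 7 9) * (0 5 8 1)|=|(0 6 7 10 5 8 1)(3 9)|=14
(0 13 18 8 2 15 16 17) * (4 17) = (0 13 18 8 2 15 16 4 17) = [13, 1, 15, 3, 17, 5, 6, 7, 2, 9, 10, 11, 12, 18, 14, 16, 4, 0, 8]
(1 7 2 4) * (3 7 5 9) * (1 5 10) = (1 10)(2 4 5 9 3 7) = [0, 10, 4, 7, 5, 9, 6, 2, 8, 3, 1]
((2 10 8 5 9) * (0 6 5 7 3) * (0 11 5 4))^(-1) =(0 4 6)(2 9 5 11 3 7 8 10) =((0 6 4)(2 10 8 7 3 11 5 9))^(-1)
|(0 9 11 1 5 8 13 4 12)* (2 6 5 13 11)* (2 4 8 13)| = |(0 9 4 12)(1 2 6 5 13 8 11)| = 28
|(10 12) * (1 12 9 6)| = 5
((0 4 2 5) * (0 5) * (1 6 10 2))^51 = (0 6)(1 2)(4 10)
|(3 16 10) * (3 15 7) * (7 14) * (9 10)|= |(3 16 9 10 15 14 7)|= 7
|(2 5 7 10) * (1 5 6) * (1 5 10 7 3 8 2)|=10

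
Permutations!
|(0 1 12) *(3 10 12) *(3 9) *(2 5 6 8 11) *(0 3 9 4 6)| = |(0 1 4 6 8 11 2 5)(3 10 12)| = 24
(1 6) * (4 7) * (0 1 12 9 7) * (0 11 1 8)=(0 8)(1 6 12 9 7 4 11)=[8, 6, 2, 3, 11, 5, 12, 4, 0, 7, 10, 1, 9]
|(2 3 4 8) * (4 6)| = 5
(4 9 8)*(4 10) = [0, 1, 2, 3, 9, 5, 6, 7, 10, 8, 4] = (4 9 8 10)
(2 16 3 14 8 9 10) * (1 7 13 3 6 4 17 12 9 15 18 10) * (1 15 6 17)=(1 7 13 3 14 8 6 4)(2 16 17 12 9 15 18 10)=[0, 7, 16, 14, 1, 5, 4, 13, 6, 15, 2, 11, 9, 3, 8, 18, 17, 12, 10]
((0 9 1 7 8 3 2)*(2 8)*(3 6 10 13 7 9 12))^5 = ((0 12 3 8 6 10 13 7 2)(1 9))^5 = (0 10 12 13 3 7 8 2 6)(1 9)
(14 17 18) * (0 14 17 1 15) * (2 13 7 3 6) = [14, 15, 13, 6, 4, 5, 2, 3, 8, 9, 10, 11, 12, 7, 1, 0, 16, 18, 17] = (0 14 1 15)(2 13 7 3 6)(17 18)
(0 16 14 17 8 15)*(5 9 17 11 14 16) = (0 5 9 17 8 15)(11 14) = [5, 1, 2, 3, 4, 9, 6, 7, 15, 17, 10, 14, 12, 13, 11, 0, 16, 8]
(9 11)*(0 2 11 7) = [2, 1, 11, 3, 4, 5, 6, 0, 8, 7, 10, 9] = (0 2 11 9 7)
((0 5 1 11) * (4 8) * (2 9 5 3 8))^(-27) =((0 3 8 4 2 9 5 1 11))^(-27) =(11)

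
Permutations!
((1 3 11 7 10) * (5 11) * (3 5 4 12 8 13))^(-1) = (1 10 7 11 5)(3 13 8 12 4)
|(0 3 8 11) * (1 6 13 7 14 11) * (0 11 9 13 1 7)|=14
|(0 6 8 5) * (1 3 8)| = 6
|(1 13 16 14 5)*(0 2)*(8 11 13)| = 14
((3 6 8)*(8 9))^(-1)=(3 8 9 6)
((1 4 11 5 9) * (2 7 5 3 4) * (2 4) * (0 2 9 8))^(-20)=(11)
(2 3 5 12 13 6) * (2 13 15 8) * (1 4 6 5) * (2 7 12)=(1 4 6 13 5 2 3)(7 12 15 8)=[0, 4, 3, 1, 6, 2, 13, 12, 7, 9, 10, 11, 15, 5, 14, 8]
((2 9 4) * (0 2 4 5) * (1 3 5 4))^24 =((0 2 9 4 1 3 5))^24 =(0 4 5 9 3 2 1)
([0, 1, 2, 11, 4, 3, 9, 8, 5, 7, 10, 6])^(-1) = [0, 1, 2, 5, 4, 8, 11, 9, 7, 6, 10, 3]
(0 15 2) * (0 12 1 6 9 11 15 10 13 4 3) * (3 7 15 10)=(0 3)(1 6 9 11 10 13 4 7 15 2 12)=[3, 6, 12, 0, 7, 5, 9, 15, 8, 11, 13, 10, 1, 4, 14, 2]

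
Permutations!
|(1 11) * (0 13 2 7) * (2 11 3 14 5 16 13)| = |(0 2 7)(1 3 14 5 16 13 11)| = 21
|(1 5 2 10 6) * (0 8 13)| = |(0 8 13)(1 5 2 10 6)| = 15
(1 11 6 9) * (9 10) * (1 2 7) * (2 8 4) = (1 11 6 10 9 8 4 2 7) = [0, 11, 7, 3, 2, 5, 10, 1, 4, 8, 9, 6]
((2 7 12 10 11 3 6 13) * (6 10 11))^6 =(2 6 3 12)(7 13 10 11)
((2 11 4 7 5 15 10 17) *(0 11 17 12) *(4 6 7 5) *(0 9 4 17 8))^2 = (0 6 17 8 11 7 2)(4 15 12)(5 10 9)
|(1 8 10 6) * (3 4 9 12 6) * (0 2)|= |(0 2)(1 8 10 3 4 9 12 6)|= 8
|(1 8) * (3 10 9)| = 6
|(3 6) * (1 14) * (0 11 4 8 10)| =10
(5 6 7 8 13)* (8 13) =(5 6 7 13) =[0, 1, 2, 3, 4, 6, 7, 13, 8, 9, 10, 11, 12, 5]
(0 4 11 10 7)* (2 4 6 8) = (0 6 8 2 4 11 10 7) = [6, 1, 4, 3, 11, 5, 8, 0, 2, 9, 7, 10]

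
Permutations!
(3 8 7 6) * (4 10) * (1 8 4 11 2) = (1 8 7 6 3 4 10 11 2) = [0, 8, 1, 4, 10, 5, 3, 6, 7, 9, 11, 2]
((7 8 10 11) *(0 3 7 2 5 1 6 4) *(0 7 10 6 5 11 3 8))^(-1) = ((0 8 6 4 7)(1 5)(2 11)(3 10))^(-1) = (0 7 4 6 8)(1 5)(2 11)(3 10)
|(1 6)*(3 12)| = 2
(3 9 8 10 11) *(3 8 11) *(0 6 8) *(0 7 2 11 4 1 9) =[6, 9, 11, 0, 1, 5, 8, 2, 10, 4, 3, 7] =(0 6 8 10 3)(1 9 4)(2 11 7)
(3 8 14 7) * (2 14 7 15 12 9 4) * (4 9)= (2 14 15 12 4)(3 8 7)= [0, 1, 14, 8, 2, 5, 6, 3, 7, 9, 10, 11, 4, 13, 15, 12]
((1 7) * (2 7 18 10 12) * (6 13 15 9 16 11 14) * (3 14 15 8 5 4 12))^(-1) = ((1 18 10 3 14 6 13 8 5 4 12 2 7)(9 16 11 15))^(-1) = (1 7 2 12 4 5 8 13 6 14 3 10 18)(9 15 11 16)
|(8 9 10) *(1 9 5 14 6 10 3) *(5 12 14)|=15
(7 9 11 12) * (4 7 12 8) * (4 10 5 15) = (4 7 9 11 8 10 5 15) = [0, 1, 2, 3, 7, 15, 6, 9, 10, 11, 5, 8, 12, 13, 14, 4]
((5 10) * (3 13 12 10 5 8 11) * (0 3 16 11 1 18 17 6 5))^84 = (0 18 12 5 1 13 6 8 3 17 10)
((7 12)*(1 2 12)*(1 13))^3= (1 7 2 13 12)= ((1 2 12 7 13))^3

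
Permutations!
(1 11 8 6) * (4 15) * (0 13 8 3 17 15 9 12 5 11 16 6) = (0 13 8)(1 16 6)(3 17 15 4 9 12 5 11) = [13, 16, 2, 17, 9, 11, 1, 7, 0, 12, 10, 3, 5, 8, 14, 4, 6, 15]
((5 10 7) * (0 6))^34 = (5 10 7)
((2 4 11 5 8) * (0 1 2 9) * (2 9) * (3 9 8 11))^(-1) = ((0 1 8 2 4 3 9)(5 11))^(-1) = (0 9 3 4 2 8 1)(5 11)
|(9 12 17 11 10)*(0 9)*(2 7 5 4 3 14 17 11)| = |(0 9 12 11 10)(2 7 5 4 3 14 17)| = 35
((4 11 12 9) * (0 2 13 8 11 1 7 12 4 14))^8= (0 12 4 13 14 7 11 2 9 1 8)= ((0 2 13 8 11 4 1 7 12 9 14))^8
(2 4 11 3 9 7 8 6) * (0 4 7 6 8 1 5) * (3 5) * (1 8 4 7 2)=(0 7 8 4 11 5)(1 3 9 6)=[7, 3, 2, 9, 11, 0, 1, 8, 4, 6, 10, 5]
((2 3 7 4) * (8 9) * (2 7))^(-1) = ((2 3)(4 7)(8 9))^(-1) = (2 3)(4 7)(8 9)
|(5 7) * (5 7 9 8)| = 3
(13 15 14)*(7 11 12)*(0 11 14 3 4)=(0 11 12 7 14 13 15 3 4)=[11, 1, 2, 4, 0, 5, 6, 14, 8, 9, 10, 12, 7, 15, 13, 3]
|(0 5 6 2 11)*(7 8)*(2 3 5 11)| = 6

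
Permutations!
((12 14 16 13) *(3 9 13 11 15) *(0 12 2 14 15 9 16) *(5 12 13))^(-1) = ((0 13 2 14)(3 16 11 9 5 12 15))^(-1) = (0 14 2 13)(3 15 12 5 9 11 16)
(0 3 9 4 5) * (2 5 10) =(0 3 9 4 10 2 5) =[3, 1, 5, 9, 10, 0, 6, 7, 8, 4, 2]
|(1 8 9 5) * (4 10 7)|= 12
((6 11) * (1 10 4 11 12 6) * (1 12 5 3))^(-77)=(1 11 5 10 12 3 4 6)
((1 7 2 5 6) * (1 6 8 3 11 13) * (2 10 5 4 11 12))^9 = ((1 7 10 5 8 3 12 2 4 11 13))^9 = (1 11 2 3 5 7 13 4 12 8 10)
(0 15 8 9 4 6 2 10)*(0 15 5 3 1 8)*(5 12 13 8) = (0 12 13 8 9 4 6 2 10 15)(1 5 3) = [12, 5, 10, 1, 6, 3, 2, 7, 9, 4, 15, 11, 13, 8, 14, 0]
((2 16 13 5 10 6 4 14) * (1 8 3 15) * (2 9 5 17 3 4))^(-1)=(1 15 3 17 13 16 2 6 10 5 9 14 4 8)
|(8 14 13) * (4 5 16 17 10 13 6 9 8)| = 12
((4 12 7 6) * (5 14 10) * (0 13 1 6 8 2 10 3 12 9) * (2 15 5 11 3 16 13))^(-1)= (0 9 4 6 1 13 16 14 5 15 8 7 12 3 11 10 2)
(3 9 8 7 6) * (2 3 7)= (2 3 9 8)(6 7)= [0, 1, 3, 9, 4, 5, 7, 6, 2, 8]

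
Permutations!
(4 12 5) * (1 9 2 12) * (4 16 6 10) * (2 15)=(1 9 15 2 12 5 16 6 10 4)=[0, 9, 12, 3, 1, 16, 10, 7, 8, 15, 4, 11, 5, 13, 14, 2, 6]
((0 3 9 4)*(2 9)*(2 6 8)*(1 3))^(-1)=((0 1 3 6 8 2 9 4))^(-1)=(0 4 9 2 8 6 3 1)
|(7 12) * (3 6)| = 2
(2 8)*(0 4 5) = [4, 1, 8, 3, 5, 0, 6, 7, 2] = (0 4 5)(2 8)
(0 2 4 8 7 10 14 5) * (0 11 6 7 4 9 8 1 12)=(0 2 9 8 4 1 12)(5 11 6 7 10 14)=[2, 12, 9, 3, 1, 11, 7, 10, 4, 8, 14, 6, 0, 13, 5]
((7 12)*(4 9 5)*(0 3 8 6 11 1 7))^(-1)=((0 3 8 6 11 1 7 12)(4 9 5))^(-1)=(0 12 7 1 11 6 8 3)(4 5 9)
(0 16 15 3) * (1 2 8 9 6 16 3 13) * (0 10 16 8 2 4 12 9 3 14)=[14, 4, 2, 10, 12, 5, 8, 7, 3, 6, 16, 11, 9, 1, 0, 13, 15]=(0 14)(1 4 12 9 6 8 3 10 16 15 13)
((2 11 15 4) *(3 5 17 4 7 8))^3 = (2 7 5)(3 4 15)(8 17 11)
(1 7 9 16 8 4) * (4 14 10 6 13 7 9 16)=(1 9 4)(6 13 7 16 8 14 10)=[0, 9, 2, 3, 1, 5, 13, 16, 14, 4, 6, 11, 12, 7, 10, 15, 8]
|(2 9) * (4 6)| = 2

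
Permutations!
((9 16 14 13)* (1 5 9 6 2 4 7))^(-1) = (1 7 4 2 6 13 14 16 9 5)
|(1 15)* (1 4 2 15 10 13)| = 3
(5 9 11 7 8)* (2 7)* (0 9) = (0 9 11 2 7 8 5) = [9, 1, 7, 3, 4, 0, 6, 8, 5, 11, 10, 2]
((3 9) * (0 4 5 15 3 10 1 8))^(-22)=(0 9 4 10 5 1 15 8 3)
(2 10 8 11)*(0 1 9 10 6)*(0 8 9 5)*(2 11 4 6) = (11)(0 1 5)(4 6 8)(9 10) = [1, 5, 2, 3, 6, 0, 8, 7, 4, 10, 9, 11]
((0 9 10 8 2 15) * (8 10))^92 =(0 8 15 9 2)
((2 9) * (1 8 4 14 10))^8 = ((1 8 4 14 10)(2 9))^8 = (1 14 8 10 4)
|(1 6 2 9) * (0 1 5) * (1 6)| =|(0 6 2 9 5)| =5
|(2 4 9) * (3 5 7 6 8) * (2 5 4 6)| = |(2 6 8 3 4 9 5 7)| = 8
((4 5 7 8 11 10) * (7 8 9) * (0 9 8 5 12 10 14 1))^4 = ((0 9 7 8 11 14 1)(4 12 10))^4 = (0 11 9 14 7 1 8)(4 12 10)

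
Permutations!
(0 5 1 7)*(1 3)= [5, 7, 2, 1, 4, 3, 6, 0]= (0 5 3 1 7)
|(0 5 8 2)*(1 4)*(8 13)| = 10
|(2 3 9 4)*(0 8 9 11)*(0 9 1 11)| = |(0 8 1 11 9 4 2 3)| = 8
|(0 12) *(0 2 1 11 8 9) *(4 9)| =8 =|(0 12 2 1 11 8 4 9)|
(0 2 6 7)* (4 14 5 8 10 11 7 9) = (0 2 6 9 4 14 5 8 10 11 7) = [2, 1, 6, 3, 14, 8, 9, 0, 10, 4, 11, 7, 12, 13, 5]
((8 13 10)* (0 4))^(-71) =(0 4)(8 13 10)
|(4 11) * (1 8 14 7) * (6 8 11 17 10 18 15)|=11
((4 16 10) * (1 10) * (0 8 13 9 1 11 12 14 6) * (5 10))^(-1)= (0 6 14 12 11 16 4 10 5 1 9 13 8)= ((0 8 13 9 1 5 10 4 16 11 12 14 6))^(-1)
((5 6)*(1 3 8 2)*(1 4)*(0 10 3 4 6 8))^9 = ((0 10 3)(1 4)(2 6 5 8))^9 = (10)(1 4)(2 6 5 8)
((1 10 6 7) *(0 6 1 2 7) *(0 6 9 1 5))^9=((0 9 1 10 5)(2 7))^9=(0 5 10 1 9)(2 7)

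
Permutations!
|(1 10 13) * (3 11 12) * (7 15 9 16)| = 12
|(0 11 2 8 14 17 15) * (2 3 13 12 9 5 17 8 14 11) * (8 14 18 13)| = |(0 2 18 13 12 9 5 17 15)(3 8 11)| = 9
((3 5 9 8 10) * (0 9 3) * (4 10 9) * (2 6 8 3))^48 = ((0 4 10)(2 6 8 9 3 5))^48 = (10)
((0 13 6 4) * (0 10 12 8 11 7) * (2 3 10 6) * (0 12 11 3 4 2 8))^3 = ((0 13 8 3 10 11 7 12)(2 4 6))^3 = (0 3 7 13 10 12 8 11)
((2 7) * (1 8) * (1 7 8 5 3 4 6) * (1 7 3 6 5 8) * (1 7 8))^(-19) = (2 7)(3 4 5 6 8) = ((2 7)(3 4 5 6 8))^(-19)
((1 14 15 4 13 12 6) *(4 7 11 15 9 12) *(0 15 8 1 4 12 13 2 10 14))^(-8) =((0 15 7 11 8 1)(2 10 14 9 13 12 6 4))^(-8) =(0 8 7)(1 11 15)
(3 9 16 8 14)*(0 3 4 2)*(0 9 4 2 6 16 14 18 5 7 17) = [3, 1, 9, 4, 6, 7, 16, 17, 18, 14, 10, 11, 12, 13, 2, 15, 8, 0, 5] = (0 3 4 6 16 8 18 5 7 17)(2 9 14)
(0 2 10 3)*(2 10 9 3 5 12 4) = (0 10 5 12 4 2 9 3) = [10, 1, 9, 0, 2, 12, 6, 7, 8, 3, 5, 11, 4]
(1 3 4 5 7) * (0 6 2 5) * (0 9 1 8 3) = (0 6 2 5 7 8 3 4 9 1) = [6, 0, 5, 4, 9, 7, 2, 8, 3, 1]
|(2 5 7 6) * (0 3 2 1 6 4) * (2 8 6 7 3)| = 9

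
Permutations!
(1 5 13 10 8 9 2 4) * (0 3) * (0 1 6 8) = (0 3 1 5 13 10)(2 4 6 8 9) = [3, 5, 4, 1, 6, 13, 8, 7, 9, 2, 0, 11, 12, 10]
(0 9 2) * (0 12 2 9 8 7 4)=[8, 1, 12, 3, 0, 5, 6, 4, 7, 9, 10, 11, 2]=(0 8 7 4)(2 12)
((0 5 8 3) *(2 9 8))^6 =((0 5 2 9 8 3))^6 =(9)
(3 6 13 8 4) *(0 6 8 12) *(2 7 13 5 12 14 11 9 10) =(0 6 5 12)(2 7 13 14 11 9 10)(3 8 4) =[6, 1, 7, 8, 3, 12, 5, 13, 4, 10, 2, 9, 0, 14, 11]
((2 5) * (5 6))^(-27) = ((2 6 5))^(-27) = (6)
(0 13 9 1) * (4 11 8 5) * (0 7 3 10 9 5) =(0 13 5 4 11 8)(1 7 3 10 9) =[13, 7, 2, 10, 11, 4, 6, 3, 0, 1, 9, 8, 12, 5]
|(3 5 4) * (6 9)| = |(3 5 4)(6 9)| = 6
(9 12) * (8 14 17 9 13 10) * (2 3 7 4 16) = (2 3 7 4 16)(8 14 17 9 12 13 10) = [0, 1, 3, 7, 16, 5, 6, 4, 14, 12, 8, 11, 13, 10, 17, 15, 2, 9]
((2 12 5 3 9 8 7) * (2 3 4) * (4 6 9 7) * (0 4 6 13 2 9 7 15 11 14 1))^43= (0 1 14 11 15 3 7 6 8 9 4)(2 13 5 12)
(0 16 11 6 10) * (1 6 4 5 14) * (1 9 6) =(0 16 11 4 5 14 9 6 10) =[16, 1, 2, 3, 5, 14, 10, 7, 8, 6, 0, 4, 12, 13, 9, 15, 11]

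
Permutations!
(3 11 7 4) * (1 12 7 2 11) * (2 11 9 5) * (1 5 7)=(1 12)(2 9 7 4 3 5)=[0, 12, 9, 5, 3, 2, 6, 4, 8, 7, 10, 11, 1]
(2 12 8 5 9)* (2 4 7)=(2 12 8 5 9 4 7)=[0, 1, 12, 3, 7, 9, 6, 2, 5, 4, 10, 11, 8]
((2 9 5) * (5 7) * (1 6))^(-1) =((1 6)(2 9 7 5))^(-1) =(1 6)(2 5 7 9)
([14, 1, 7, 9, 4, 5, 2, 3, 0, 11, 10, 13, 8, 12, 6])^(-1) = [8, 1, 6, 7, 4, 5, 14, 2, 12, 3, 10, 9, 13, 11, 0]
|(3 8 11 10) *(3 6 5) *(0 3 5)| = |(0 3 8 11 10 6)| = 6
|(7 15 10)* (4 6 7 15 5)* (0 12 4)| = 6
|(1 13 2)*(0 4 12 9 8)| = |(0 4 12 9 8)(1 13 2)| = 15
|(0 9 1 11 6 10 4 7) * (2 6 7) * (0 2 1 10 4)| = |(0 9 10)(1 11 7 2 6 4)| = 6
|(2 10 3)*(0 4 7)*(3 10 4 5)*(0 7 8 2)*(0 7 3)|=6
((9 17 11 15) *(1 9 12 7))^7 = ((1 9 17 11 15 12 7))^7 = (17)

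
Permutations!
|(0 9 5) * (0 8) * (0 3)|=|(0 9 5 8 3)|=5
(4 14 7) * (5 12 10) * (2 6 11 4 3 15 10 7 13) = (2 6 11 4 14 13)(3 15 10 5 12 7) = [0, 1, 6, 15, 14, 12, 11, 3, 8, 9, 5, 4, 7, 2, 13, 10]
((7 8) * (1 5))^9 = (1 5)(7 8)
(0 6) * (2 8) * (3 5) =(0 6)(2 8)(3 5) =[6, 1, 8, 5, 4, 3, 0, 7, 2]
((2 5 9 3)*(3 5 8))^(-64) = ((2 8 3)(5 9))^(-64) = (9)(2 3 8)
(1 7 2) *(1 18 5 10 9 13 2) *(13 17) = [0, 7, 18, 3, 4, 10, 6, 1, 8, 17, 9, 11, 12, 2, 14, 15, 16, 13, 5] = (1 7)(2 18 5 10 9 17 13)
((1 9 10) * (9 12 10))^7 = ((1 12 10))^7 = (1 12 10)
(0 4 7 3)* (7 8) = (0 4 8 7 3) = [4, 1, 2, 0, 8, 5, 6, 3, 7]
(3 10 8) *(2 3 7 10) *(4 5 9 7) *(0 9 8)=(0 9 7 10)(2 3)(4 5 8)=[9, 1, 3, 2, 5, 8, 6, 10, 4, 7, 0]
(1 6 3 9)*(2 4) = (1 6 3 9)(2 4) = [0, 6, 4, 9, 2, 5, 3, 7, 8, 1]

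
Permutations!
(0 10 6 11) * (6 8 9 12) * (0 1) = (0 10 8 9 12 6 11 1) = [10, 0, 2, 3, 4, 5, 11, 7, 9, 12, 8, 1, 6]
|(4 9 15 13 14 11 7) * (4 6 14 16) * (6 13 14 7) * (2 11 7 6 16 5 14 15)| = 20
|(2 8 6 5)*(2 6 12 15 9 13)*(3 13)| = 14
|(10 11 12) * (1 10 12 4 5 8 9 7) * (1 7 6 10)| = 7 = |(12)(4 5 8 9 6 10 11)|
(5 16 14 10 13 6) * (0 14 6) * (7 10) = (0 14 7 10 13)(5 16 6) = [14, 1, 2, 3, 4, 16, 5, 10, 8, 9, 13, 11, 12, 0, 7, 15, 6]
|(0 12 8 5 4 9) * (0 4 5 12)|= 2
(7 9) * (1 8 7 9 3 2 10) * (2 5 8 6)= (1 6 2 10)(3 5 8 7)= [0, 6, 10, 5, 4, 8, 2, 3, 7, 9, 1]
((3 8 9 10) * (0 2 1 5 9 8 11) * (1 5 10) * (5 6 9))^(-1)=((0 2 6 9 1 10 3 11))^(-1)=(0 11 3 10 1 9 6 2)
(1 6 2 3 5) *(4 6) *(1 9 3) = (1 4 6 2)(3 5 9) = [0, 4, 1, 5, 6, 9, 2, 7, 8, 3]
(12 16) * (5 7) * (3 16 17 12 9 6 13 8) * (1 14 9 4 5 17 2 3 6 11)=(1 14 9 11)(2 3 16 4 5 7 17 12)(6 13 8)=[0, 14, 3, 16, 5, 7, 13, 17, 6, 11, 10, 1, 2, 8, 9, 15, 4, 12]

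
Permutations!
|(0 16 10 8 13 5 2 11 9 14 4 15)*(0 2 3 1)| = 24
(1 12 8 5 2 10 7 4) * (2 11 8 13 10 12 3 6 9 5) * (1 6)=[0, 3, 12, 1, 6, 11, 9, 4, 2, 5, 7, 8, 13, 10]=(1 3)(2 12 13 10 7 4 6 9 5 11 8)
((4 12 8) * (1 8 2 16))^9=(1 12)(2 8)(4 16)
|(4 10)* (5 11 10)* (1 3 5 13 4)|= 10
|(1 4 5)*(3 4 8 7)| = |(1 8 7 3 4 5)| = 6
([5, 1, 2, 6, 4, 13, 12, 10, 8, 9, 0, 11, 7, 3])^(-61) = (0 3 7 5 6 10 13 12)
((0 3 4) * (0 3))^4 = ((3 4))^4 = (4)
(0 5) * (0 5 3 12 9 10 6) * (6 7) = (0 3 12 9 10 7 6) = [3, 1, 2, 12, 4, 5, 0, 6, 8, 10, 7, 11, 9]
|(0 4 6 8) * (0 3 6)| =|(0 4)(3 6 8)| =6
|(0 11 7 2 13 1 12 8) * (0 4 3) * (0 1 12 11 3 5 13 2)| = 5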